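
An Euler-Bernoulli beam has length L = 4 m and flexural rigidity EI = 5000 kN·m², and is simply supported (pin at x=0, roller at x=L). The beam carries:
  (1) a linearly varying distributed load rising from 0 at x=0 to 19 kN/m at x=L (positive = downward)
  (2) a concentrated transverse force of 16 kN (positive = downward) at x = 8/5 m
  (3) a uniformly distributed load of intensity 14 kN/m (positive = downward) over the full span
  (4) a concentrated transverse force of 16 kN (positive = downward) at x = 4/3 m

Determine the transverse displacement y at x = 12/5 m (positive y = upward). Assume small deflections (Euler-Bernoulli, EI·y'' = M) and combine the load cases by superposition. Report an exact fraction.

y(12/5) = -17451536/791015625 m

Load 1 — triangular load w₀=19 kN/m (0→w₀ over full span):
  y_1 = -w₀x(7L⁴-10L²x²+3x⁴)/(360LEI) = -19·(12/5)·(7·4⁴-10·4²·(12/5)²+3·(12/5)⁴)/(360·4·5000) = -179968/29296875 m
Load 2 — point force P=16 kN at a=8/5 m (b=L-a=12/5):
  y_2 = -Pa(L-x)(2Lx-a²-x²)/(6LEI)  [x>a] = -16·(8/5)·(4-(12/5))·(2·4·(12/5)-(8/5)²-(12/5)²)/(6·4·5000) = -4352/1171875 m
Load 3 — uniform load w=14 kN/m over full span:
  y_3 = -wx(L³-2Lx²+x³)/(24EI) = -14·(12/5)·(4³-2·4·(12/5)²+(12/5)³)/(24·5000) = -3472/390625 m
Load 4 — point force P=16 kN at a=4/3 m (b=L-a=8/3):
  y_4 = -Pa(L-x)(2Lx-a²-x²)/(6LEI)  [x>a] = -16·(4/3)·(4-(12/5))·(2·4·(12/5)-(4/3)²-(12/5)²)/(6·4·5000) = -20992/6328125 m
Superposition: y = Σ y_i = -17451536/791015625 m ≈ -0.022062 m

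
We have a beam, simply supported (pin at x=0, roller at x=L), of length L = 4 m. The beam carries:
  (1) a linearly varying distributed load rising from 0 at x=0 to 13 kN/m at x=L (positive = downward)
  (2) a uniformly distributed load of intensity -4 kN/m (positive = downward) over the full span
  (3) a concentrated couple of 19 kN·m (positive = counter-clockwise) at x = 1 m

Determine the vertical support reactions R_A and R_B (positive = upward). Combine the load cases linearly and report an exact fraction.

Load 1 — triangular load w₀=13 kN/m (0→w₀ over full span):
  R_A = w₀L/6 = 13·4/6 = 26/3 kN
  R_B = w₀L/3 = 13·4/3 = 52/3 kN
Load 2 — uniform load w=-4 kN/m over full span:
  R_A = wL/2 = (-4)·4/2 = -8 kN
  R_B = wL/2 = (-4)·4/2 = -8 kN
Load 3 — applied couple M₀=19 kN·m at a=1 m (b=L-a=3):
  R_A = M₀/L = 19/4 kN
  R_B = -M₀/L = -19/4 kN
Superposition: R_A = 65/12 kN, R_B = 55/12 kN

R_A = 65/12 kN, R_B = 55/12 kN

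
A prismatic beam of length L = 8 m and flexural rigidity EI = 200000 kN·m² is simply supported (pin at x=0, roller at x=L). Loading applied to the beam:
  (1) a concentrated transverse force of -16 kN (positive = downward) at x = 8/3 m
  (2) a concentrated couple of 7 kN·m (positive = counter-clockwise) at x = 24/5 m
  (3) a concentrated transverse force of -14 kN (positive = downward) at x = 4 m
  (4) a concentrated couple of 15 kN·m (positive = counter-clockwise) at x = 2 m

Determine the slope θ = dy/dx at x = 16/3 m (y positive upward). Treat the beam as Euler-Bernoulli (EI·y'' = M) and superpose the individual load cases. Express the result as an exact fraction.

Load 1 — point force P=-16 kN at a=8/3 m (b=L-a=16/3):
  θ_1 = -Pa(2L²-6Lx+3x²+a²)/(6LEI)  [x>a] = -(-16)·(8/3)·(2·8²-6·8·(16/3)+3·(16/3)²+(8/3)²)/(6·8·200000) = -8/50625 rad
Load 2 — applied couple M₀=7 kN·m at a=24/5 m (b=L-a=16/5):
  θ_2 = (M₀x²/(2L)-M₀(x-a)+C₁)/EI  [x>a] with C₁=M₀(3b²-L²)/(6L)=-364/75 = (7·(16/3)²/(2·8)-7·((16/3)-(24/5))+(-364/75))/200000 = 217/11250000 rad
Load 3 — point force P=-14 kN at a=4 m (b=L-a=4):
  θ_3 = -Pa(2L²-6Lx+3x²+a²)/(6LEI)  [x>a] = -(-14)·4·(2·8²-6·8·(16/3)+3·(16/3)²+4²)/(6·8·200000) = -7/45000 rad
Load 4 — applied couple M₀=15 kN·m at a=2 m (b=L-a=6):
  θ_4 = (M₀x²/(2L)-M₀(x-a)+C₁)/EI  [x>a] with C₁=M₀(3b²-L²)/(6L)=55/4 = (15·(16/3)²/(2·8)-15·((16/3)-2)+(55/4))/200000 = -23/480000 rad
Superposition: θ = Σ θ_i = -554377/1620000000 rad ≈ -0.000342 rad

θ(16/3) = -554377/1620000000 rad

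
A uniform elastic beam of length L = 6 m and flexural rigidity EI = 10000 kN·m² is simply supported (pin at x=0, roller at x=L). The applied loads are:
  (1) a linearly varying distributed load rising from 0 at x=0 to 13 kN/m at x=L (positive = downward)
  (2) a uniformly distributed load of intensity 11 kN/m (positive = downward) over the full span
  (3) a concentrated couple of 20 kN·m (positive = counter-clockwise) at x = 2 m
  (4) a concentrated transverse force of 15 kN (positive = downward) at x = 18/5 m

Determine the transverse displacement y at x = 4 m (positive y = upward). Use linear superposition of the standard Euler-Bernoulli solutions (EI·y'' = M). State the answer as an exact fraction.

Load 1 — triangular load w₀=13 kN/m (0→w₀ over full span):
  y_1 = -w₀x(7L⁴-10L²x²+3x⁴)/(360LEI) = -13·4·(7·6⁴-10·6²·4²+3·4⁴)/(360·6·10000) = -221/22500 m
Load 2 — uniform load w=11 kN/m over full span:
  y_2 = -wx(L³-2Lx²+x³)/(24EI) = -11·4·(6³-2·6·4²+4³)/(24·10000) = -121/7500 m
Load 3 — applied couple M₀=20 kN·m at a=2 m (b=L-a=4):
  y_3 = (M₀x³/(6L)-M₀(x-a)²/2+C₁x)/EI  [x>a] with C₁=M₀(3b²-L²)/(6L)=20/3 = (20·4³/(6·6)-20·(4-2)²/2+(20/3)·4)/10000 = 1/450 m
Load 4 — point force P=15 kN at a=18/5 m (b=L-a=12/5):
  y_4 = -Pa(L-x)(2Lx-a²-x²)/(6LEI)  [x>a] = -15·(18/5)·(6-4)·(2·6·4-(18/5)²-4²)/(6·6·10000) = -357/62500 m
Superposition: y = Σ y_i = -5521/187500 m ≈ -0.029445 m

y(4) = -5521/187500 m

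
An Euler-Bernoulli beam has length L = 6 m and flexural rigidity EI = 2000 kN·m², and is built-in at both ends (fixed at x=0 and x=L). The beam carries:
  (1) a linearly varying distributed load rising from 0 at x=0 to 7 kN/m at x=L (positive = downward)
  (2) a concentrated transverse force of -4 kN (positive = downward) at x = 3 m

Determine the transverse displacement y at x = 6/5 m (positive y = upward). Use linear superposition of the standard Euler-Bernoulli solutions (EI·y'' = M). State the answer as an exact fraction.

Load 1 — triangular load w₀=7 kN/m (0→w₀ over full span):
  y_1 = -w₀x²(L-x)²(x+2L)/(120LEI) = -7·(6/5)²·(6-(6/5))²·((6/5)+2·6)/(120·6·2000) = -4158/1953125 m
Load 2 — point force P=-4 kN at a=3 m (b=L-a=3):
  y_2 = -Pb²x²(3aL-(3a+b)x)/(6L³EI)  [x≤a] = -(-4)·3²·(6/5)²·(3·3·6-(3·3+3)·(6/5))/(6·6³·2000) = 99/125000 m
Superposition: y = Σ y_i = -20889/15625000 m ≈ -0.001337 m

y(6/5) = -20889/15625000 m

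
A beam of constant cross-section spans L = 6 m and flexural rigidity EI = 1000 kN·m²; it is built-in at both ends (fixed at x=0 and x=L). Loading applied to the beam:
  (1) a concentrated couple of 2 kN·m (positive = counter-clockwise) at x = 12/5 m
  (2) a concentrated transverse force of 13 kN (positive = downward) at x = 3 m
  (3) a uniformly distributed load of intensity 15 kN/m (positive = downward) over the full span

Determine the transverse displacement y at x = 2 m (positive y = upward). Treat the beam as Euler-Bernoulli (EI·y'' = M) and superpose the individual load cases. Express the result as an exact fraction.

Load 1 — applied couple M₀=2 kN·m at a=12/5 m (b=L-a=18/5):
  y_1 = (R_Ax³/6 - M_Ax²/2)/EI  [x≤a] with R_A=12/25, M_A=6/25 = ((12/25)·2³/6 - (6/25)·2²/2)/1000 = 1/6250 m
Load 2 — point force P=13 kN at a=3 m (b=L-a=3):
  y_2 = -Pb²x²(3aL-(3a+b)x)/(6L³EI)  [x≤a] = -13·3²·2²·(3·3·6-(3·3+3)·2)/(6·6³·1000) = -13/1200 m
Load 3 — uniform load w=15 kN/m over full span:
  y_3 = -wx²(L-x)²/(24EI) = -15·2²·(6-2)²/(24·1000) = -1/25 m
Superposition: y = Σ y_i = -7601/150000 m ≈ -0.050673 m

y(2) = -7601/150000 m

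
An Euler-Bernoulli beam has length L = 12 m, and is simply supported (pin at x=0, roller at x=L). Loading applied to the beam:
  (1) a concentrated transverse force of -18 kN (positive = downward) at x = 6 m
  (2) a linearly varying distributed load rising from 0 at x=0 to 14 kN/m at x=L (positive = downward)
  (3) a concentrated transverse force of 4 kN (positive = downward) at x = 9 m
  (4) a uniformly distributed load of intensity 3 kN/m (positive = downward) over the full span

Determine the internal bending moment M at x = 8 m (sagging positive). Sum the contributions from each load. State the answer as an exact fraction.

Load 1 — point force P=-18 kN at a=6 m (b=L-a=6):
  M_1 = Pa(L-x)/L  [x>a] = (-18)·6·(12-8)/12 = -36 kN·m
Load 2 — triangular load w₀=14 kN/m (0→w₀ over full span):
  M_2 = w₀Lx/6 - w₀x³/(6L) = 14·12·8/6 - 14·8³/(6·12) = 1120/9 kN·m
Load 3 — point force P=4 kN at a=9 m (b=L-a=3):
  M_3 = Pbx/L  [x≤a] = 4·3·8/12 = 8 kN·m
Load 4 — uniform load w=3 kN/m over full span:
  M_4 = wx(L-x)/2 = 3·8·(12-8)/2 = 48 kN·m
Superposition: M = Σ M_i = 1300/9 kN·m ≈ 144.444444 kN·m

M(8) = 1300/9 kN·m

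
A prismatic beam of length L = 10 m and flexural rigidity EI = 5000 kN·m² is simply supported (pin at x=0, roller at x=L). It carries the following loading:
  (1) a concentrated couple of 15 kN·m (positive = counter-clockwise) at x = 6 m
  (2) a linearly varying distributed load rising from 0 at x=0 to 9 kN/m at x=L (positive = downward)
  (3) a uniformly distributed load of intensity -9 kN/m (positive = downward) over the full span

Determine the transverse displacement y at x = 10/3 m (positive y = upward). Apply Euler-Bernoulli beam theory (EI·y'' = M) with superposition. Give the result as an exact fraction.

Load 1 — applied couple M₀=15 kN·m at a=6 m (b=L-a=4):
  y_1 = (M₀x³/(6L)+C₁x)/EI  [x≤a] with C₁=M₀(3b²-L²)/(6L)=-13 = (15·(10/3)³/(6·10)+(-13)·(10/3))/5000 = -23/3375 m
Load 2 — triangular load w₀=9 kN/m (0→w₀ over full span):
  y_2 = -w₀x(7L⁴-10L²x²+3x⁴)/(360LEI) = -9·(10/3)·(7·10⁴-10·10²·(10/3)²+3·(10/3)⁴)/(360·10·5000) = -8/81 m
Load 3 — uniform load w=-9 kN/m over full span:
  y_3 = -wx(L³-2Lx²+x³)/(24EI) = -(-9)·(10/3)·(10³-2·10·(10/3)²+(10/3)³)/(24·5000) = 11/54 m
Superposition: y = Σ y_i = 1987/20250 m ≈ 0.098123 m

y(10/3) = 1987/20250 m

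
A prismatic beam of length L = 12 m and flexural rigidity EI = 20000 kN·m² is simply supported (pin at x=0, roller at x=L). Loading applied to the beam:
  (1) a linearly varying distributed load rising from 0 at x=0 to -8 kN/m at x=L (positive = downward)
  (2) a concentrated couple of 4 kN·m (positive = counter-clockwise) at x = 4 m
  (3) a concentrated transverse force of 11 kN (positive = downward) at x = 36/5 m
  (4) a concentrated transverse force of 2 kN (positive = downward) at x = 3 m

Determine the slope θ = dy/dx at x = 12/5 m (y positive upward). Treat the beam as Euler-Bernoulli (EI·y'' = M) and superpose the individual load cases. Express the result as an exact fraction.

θ(12/5) = 1048547/150000000 rad

Load 1 — triangular load w₀=-8 kN/m (0→w₀ over full span):
  θ_1 = -w₀(7L⁴-30L²x²+15x⁴)/(360LEI) = -(-8)·(7·12⁴-30·12²·(12/5)²+15·(12/5)⁴)/(360·12·20000) = 4368/390625 rad
Load 2 — applied couple M₀=4 kN·m at a=4 m (b=L-a=8):
  θ_2 = (M₀x²/(2L)+C₁)/EI  [x≤a] with C₁=M₀(3b²-L²)/(6L)=8/3 = (4·(12/5)²/(2·12)+(8/3))/20000 = 17/93750 rad
Load 3 — point force P=11 kN at a=36/5 m (b=L-a=24/5):
  θ_3 = -Pb(L²-b²-3x²)/(6LEI)  [x≤a] = -11·(24/5)·(12²-(24/5)²-3·(12/5)²)/(6·12·20000) = -297/78125 rad
Load 4 — point force P=2 kN at a=3 m (b=L-a=9):
  θ_4 = -Pb(L²-b²-3x²)/(6LEI)  [x≤a] = -2·9·(12²-9²-3·(12/5)²)/(6·12·20000) = -1143/2000000 rad
Superposition: θ = Σ θ_i = 1048547/150000000 rad ≈ 0.006990 rad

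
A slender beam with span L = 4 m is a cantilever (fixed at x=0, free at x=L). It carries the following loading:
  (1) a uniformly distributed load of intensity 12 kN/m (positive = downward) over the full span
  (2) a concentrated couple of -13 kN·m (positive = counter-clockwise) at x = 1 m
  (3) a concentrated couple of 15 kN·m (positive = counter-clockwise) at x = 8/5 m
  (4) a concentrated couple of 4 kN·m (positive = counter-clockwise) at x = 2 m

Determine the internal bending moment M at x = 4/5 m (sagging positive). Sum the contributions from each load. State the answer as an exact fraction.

M(4/5) = -1386/25 kN·m

Load 1 — uniform load w=12 kN/m over full span:
  M_1 = -w(L-x)²/2 = -12·(4-(4/5))²/2 = -1536/25 kN·m
Load 2 — applied couple M₀=-13 kN·m at a=1 m (b=L-a=3):
  M_2 = M₀  [x≤a] = (-13) = -13 kN·m
Load 3 — applied couple M₀=15 kN·m at a=8/5 m (b=L-a=12/5):
  M_3 = M₀  [x≤a] = 15 = 15 kN·m
Load 4 — applied couple M₀=4 kN·m at a=2 m (b=L-a=2):
  M_4 = M₀  [x≤a] = 4 = 4 kN·m
Superposition: M = Σ M_i = -1386/25 kN·m ≈ -55.440000 kN·m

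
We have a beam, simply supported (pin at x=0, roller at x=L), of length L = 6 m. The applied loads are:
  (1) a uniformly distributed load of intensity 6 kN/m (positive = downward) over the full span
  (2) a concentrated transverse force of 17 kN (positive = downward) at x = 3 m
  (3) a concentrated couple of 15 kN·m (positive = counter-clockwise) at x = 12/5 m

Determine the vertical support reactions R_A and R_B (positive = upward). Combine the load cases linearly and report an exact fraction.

R_A = 29 kN, R_B = 24 kN

Load 1 — uniform load w=6 kN/m over full span:
  R_A = wL/2 = 6·6/2 = 18 kN
  R_B = wL/2 = 6·6/2 = 18 kN
Load 2 — point force P=17 kN at a=3 m (b=L-a=3):
  R_A = Pb/L = 17·3/6 = 17/2 kN
  R_B = Pa/L = 17·3/6 = 17/2 kN
Load 3 — applied couple M₀=15 kN·m at a=12/5 m (b=L-a=18/5):
  R_A = M₀/L = 15/6 = 5/2 kN
  R_B = -M₀/L = -15/6 = -5/2 kN
Superposition: R_A = 29 kN, R_B = 24 kN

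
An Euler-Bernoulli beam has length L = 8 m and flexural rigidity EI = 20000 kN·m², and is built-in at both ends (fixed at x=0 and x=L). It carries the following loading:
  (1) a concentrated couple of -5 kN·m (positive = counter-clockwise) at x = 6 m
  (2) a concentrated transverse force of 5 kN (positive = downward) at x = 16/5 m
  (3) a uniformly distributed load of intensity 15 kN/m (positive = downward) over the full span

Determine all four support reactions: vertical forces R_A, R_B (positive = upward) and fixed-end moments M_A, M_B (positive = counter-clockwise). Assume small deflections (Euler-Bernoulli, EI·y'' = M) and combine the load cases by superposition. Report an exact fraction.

R_A = 100059/1600 kN, M_A = 33679/400 kN·m, R_B = 99941/1600 kN, M_B = -33161/400 kN·m

Load 1 — applied couple M₀=-5 kN·m at a=6 m (b=L-a=2):
  R_A = 6M₀ab/L³ = 6·(-5)·6·2/8³ = -45/64 kN
  M_A = M₀b(2a-b)/L² = (-5)·2·(2·6-2)/8² = -25/16 kN·m
  R_B = -6M₀ab/L³ = -6·(-5)·6·2/8³ = 45/64 kN
  M_B = M₀a(2b-a)/L² = (-5)·6·(2·2-6)/8² = 15/16 kN·m
Load 2 — point force P=5 kN at a=16/5 m (b=L-a=24/5):
  R_A = Pb²(3a+b)/L³ = 5·(24/5)²·(3·(16/5)+(24/5))/8³ = 81/25 kN
  M_A = Pab²/L² = 5·(16/5)·(24/5)²/8² = 144/25 kN·m
  R_B = Pa²(a+3b)/L³ = 5·(16/5)²·((16/5)+3·(24/5))/8³ = 44/25 kN
  M_B = -Pa²b/L² = -5·(16/5)²·(24/5)/8² = -96/25 kN·m
Load 3 — uniform load w=15 kN/m over full span:
  R_A = wL/2 = 15·8/2 = 60 kN
  M_A = wL²/12 = 15·8²/12 = 80 kN·m
  R_B = wL/2 = 15·8/2 = 60 kN
  M_B = -wL²/12 = -15·8²/12 = -80 kN·m
Superposition: R_A = 100059/1600 kN, M_A = 33679/400 kN·m, R_B = 99941/1600 kN, M_B = -33161/400 kN·m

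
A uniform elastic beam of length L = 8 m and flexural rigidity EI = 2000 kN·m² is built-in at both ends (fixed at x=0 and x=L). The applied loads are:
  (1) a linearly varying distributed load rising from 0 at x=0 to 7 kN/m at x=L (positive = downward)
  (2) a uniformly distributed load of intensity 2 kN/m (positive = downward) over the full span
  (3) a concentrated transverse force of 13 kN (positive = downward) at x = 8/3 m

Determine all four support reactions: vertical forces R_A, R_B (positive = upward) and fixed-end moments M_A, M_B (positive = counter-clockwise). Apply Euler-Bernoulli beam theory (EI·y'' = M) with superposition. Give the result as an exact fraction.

Load 1 — triangular load w₀=7 kN/m (0→w₀ over full span):
  R_A = 3w₀L/20 = 3·7·8/20 = 42/5 kN
  M_A = w₀L²/30 = 7·8²/30 = 224/15 kN·m
  R_B = 7w₀L/20 = 7·7·8/20 = 98/5 kN
  M_B = -w₀L²/20 = -7·8²/20 = -112/5 kN·m
Load 2 — uniform load w=2 kN/m over full span:
  R_A = wL/2 = 2·8/2 = 8 kN
  M_A = wL²/12 = 2·8²/12 = 32/3 kN·m
  R_B = wL/2 = 2·8/2 = 8 kN
  M_B = -wL²/12 = -2·8²/12 = -32/3 kN·m
Load 3 — point force P=13 kN at a=8/3 m (b=L-a=16/3):
  R_A = Pb²(3a+b)/L³ = 13·(16/3)²·(3·(8/3)+(16/3))/8³ = 260/27 kN
  M_A = Pab²/L² = 13·(8/3)·(16/3)²/8² = 416/27 kN·m
  R_B = Pa²(a+3b)/L³ = 13·(8/3)²·((8/3)+3·(16/3))/8³ = 91/27 kN
  M_B = -Pa²b/L² = -13·(8/3)²·(16/3)/8² = -208/27 kN·m
Superposition: R_A = 3514/135 kN, M_A = 5536/135 kN·m, R_B = 4181/135 kN, M_B = -5504/135 kN·m

R_A = 3514/135 kN, M_A = 5536/135 kN·m, R_B = 4181/135 kN, M_B = -5504/135 kN·m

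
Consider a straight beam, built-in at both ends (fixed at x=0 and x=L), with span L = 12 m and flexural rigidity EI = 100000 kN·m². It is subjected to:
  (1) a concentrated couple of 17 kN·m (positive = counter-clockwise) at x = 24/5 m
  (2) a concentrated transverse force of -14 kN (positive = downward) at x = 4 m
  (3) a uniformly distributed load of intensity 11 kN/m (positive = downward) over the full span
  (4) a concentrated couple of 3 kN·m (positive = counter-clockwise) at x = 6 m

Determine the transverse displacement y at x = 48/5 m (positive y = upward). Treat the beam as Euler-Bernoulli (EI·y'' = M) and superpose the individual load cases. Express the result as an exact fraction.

Load 1 — applied couple M₀=17 kN·m at a=24/5 m (b=L-a=36/5):
  y_1 = (R_Ax³/6 - M_Ax²/2 - M₀(x-a)²/2)/EI  [x>a] with R_A=51/25, M_A=51/25 = ((51/25)·(48/5)³/6 - (51/25)·(48/5)²/2 - 17·((48/5)-(24/5))²/2)/100000 = 1071/9765625 m
Load 2 — point force P=-14 kN at a=4 m (b=L-a=8):
  y_2 = -Pa²(L-x)²(3bL-(3b+a)(L-x))/(6L³EI)  [x>a] = -(-14)·4²·(12-(48/5))²·(3·8·12-(3·8+4)·(12-(48/5)))/(6·12³·100000) = 322/1171875 m
Load 3 — uniform load w=11 kN/m over full span:
  y_3 = -wx²(L-x)²/(24EI) = -11·(48/5)²·(12-(48/5))²/(24·100000) = -4752/1953125 m
Load 4 — applied couple M₀=3 kN·m at a=6 m (b=L-a=6):
  y_4 = (R_Ax³/6 - M_Ax²/2 - M₀(x-a)²/2)/EI  [x>a] with R_A=3/8, M_A=3/4 = ((3/8)·(48/5)³/6 - (3/4)·(48/5)²/2 - 3·((48/5)-6)²/2)/100000 = 81/6250000 m
Superposition: y = Σ y_i = -954197/468750000 m ≈ -0.002036 m

y(48/5) = -954197/468750000 m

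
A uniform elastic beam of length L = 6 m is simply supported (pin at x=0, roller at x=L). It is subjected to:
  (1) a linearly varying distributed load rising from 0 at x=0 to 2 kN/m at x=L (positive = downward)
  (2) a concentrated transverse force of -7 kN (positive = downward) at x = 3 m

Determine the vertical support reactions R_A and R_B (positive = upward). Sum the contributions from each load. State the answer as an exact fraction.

Load 1 — triangular load w₀=2 kN/m (0→w₀ over full span):
  R_A = w₀L/6 = 2·6/6 = 2 kN
  R_B = w₀L/3 = 2·6/3 = 4 kN
Load 2 — point force P=-7 kN at a=3 m (b=L-a=3):
  R_A = Pb/L = (-7)·3/6 = -7/2 kN
  R_B = Pa/L = (-7)·3/6 = -7/2 kN
Superposition: R_A = -3/2 kN, R_B = 1/2 kN

R_A = -3/2 kN, R_B = 1/2 kN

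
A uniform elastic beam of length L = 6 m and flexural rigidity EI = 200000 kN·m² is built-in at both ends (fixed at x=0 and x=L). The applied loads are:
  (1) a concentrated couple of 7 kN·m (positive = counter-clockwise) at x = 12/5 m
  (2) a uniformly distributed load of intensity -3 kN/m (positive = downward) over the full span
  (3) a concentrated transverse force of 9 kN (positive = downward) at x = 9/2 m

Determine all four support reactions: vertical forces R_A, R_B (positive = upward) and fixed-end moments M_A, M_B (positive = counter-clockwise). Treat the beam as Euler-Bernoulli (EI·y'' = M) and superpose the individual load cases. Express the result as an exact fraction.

Load 1 — applied couple M₀=7 kN·m at a=12/5 m (b=L-a=18/5):
  R_A = 6M₀ab/L³ = 6·7·(12/5)·(18/5)/6³ = 42/25 kN
  M_A = M₀b(2a-b)/L² = 7·(18/5)·(2·(12/5)-(18/5))/6² = 21/25 kN·m
  R_B = -6M₀ab/L³ = -6·7·(12/5)·(18/5)/6³ = -42/25 kN
  M_B = M₀a(2b-a)/L² = 7·(12/5)·(2·(18/5)-(12/5))/6² = 56/25 kN·m
Load 2 — uniform load w=-3 kN/m over full span:
  R_A = wL/2 = (-3)·6/2 = -9 kN
  M_A = wL²/12 = (-3)·6²/12 = -9 kN·m
  R_B = wL/2 = (-3)·6/2 = -9 kN
  M_B = -wL²/12 = -(-3)·6²/12 = 9 kN·m
Load 3 — point force P=9 kN at a=9/2 m (b=L-a=3/2):
  R_A = Pb²(3a+b)/L³ = 9·(3/2)²·(3·(9/2)+(3/2))/6³ = 45/32 kN
  M_A = Pab²/L² = 9·(9/2)·(3/2)²/6² = 81/32 kN·m
  R_B = Pa²(a+3b)/L³ = 9·(9/2)²·((9/2)+3·(3/2))/6³ = 243/32 kN
  M_B = -Pa²b/L² = -9·(9/2)²·(3/2)/6² = -243/32 kN·m
Superposition: R_A = -4731/800 kN, M_A = -4503/800 kN·m, R_B = -2469/800 kN, M_B = 2917/800 kN·m

R_A = -4731/800 kN, M_A = -4503/800 kN·m, R_B = -2469/800 kN, M_B = 2917/800 kN·m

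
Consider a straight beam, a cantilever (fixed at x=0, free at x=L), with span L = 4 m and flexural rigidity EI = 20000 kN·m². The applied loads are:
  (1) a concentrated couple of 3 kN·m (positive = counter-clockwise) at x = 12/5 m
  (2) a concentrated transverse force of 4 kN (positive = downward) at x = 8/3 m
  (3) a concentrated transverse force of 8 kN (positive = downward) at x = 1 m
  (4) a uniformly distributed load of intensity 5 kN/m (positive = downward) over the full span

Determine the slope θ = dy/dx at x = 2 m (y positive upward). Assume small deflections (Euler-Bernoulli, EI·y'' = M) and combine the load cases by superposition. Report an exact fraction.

Load 1 — applied couple M₀=3 kN·m at a=12/5 m (b=L-a=8/5):
  θ_1 = M₀x/EI  [x≤a] = 3·2/20000 = 3/10000 rad
Load 2 — point force P=4 kN at a=8/3 m (b=L-a=4/3):
  θ_2 = -Px(2a-x)/(2EI)  [x≤a] = -4·2·(2·(8/3)-2)/(2·20000) = -1/1500 rad
Load 3 — point force P=8 kN at a=1 m (b=L-a=3):
  θ_3 = -Pa²/(2EI)  [x>a] = -8·1²/(2·20000) = -1/5000 rad
Load 4 — uniform load w=5 kN/m over full span:
  θ_4 = -wx(x²-3Lx+3L²)/(6EI) = -5·2·(2²-3·4·2+3·4²)/(6·20000) = -7/3000 rad
Superposition: θ = Σ θ_i = -29/10000 rad ≈ -0.002900 rad

θ(2) = -29/10000 rad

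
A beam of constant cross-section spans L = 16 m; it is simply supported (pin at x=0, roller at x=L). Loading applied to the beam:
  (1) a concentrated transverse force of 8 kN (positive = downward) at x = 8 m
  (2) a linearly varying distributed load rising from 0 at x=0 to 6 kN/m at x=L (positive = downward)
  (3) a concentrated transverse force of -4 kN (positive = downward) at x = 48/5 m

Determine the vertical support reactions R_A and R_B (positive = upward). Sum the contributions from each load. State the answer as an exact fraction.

R_A = 92/5 kN, R_B = 168/5 kN

Load 1 — point force P=8 kN at a=8 m (b=L-a=8):
  R_A = Pb/L = 8·8/16 = 4 kN
  R_B = Pa/L = 8·8/16 = 4 kN
Load 2 — triangular load w₀=6 kN/m (0→w₀ over full span):
  R_A = w₀L/6 = 6·16/6 = 16 kN
  R_B = w₀L/3 = 6·16/3 = 32 kN
Load 3 — point force P=-4 kN at a=48/5 m (b=L-a=32/5):
  R_A = Pb/L = (-4)·(32/5)/16 = -8/5 kN
  R_B = Pa/L = (-4)·(48/5)/16 = -12/5 kN
Superposition: R_A = 92/5 kN, R_B = 168/5 kN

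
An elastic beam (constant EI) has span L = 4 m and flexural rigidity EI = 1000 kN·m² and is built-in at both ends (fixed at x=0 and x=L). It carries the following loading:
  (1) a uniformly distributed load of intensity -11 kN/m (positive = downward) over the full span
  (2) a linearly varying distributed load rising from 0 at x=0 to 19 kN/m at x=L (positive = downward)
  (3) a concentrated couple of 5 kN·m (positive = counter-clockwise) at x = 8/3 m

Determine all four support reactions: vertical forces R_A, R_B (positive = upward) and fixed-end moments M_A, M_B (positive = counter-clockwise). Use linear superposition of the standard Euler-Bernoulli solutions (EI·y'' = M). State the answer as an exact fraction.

Load 1 — uniform load w=-11 kN/m over full span:
  R_A = wL/2 = (-11)·4/2 = -22 kN
  M_A = wL²/12 = (-11)·4²/12 = -44/3 kN·m
  R_B = wL/2 = (-11)·4/2 = -22 kN
  M_B = -wL²/12 = -(-11)·4²/12 = 44/3 kN·m
Load 2 — triangular load w₀=19 kN/m (0→w₀ over full span):
  R_A = 3w₀L/20 = 3·19·4/20 = 57/5 kN
  M_A = w₀L²/30 = 19·4²/30 = 152/15 kN·m
  R_B = 7w₀L/20 = 7·19·4/20 = 133/5 kN
  M_B = -w₀L²/20 = -19·4²/20 = -76/5 kN·m
Load 3 — applied couple M₀=5 kN·m at a=8/3 m (b=L-a=4/3):
  R_A = 6M₀ab/L³ = 6·5·(8/3)·(4/3)/4³ = 5/3 kN
  M_A = M₀b(2a-b)/L² = 5·(4/3)·(2·(8/3)-(4/3))/4² = 5/3 kN·m
  R_B = -6M₀ab/L³ = -6·5·(8/3)·(4/3)/4³ = -5/3 kN
  M_B = M₀a(2b-a)/L² = 5·(8/3)·(2·(4/3)-(8/3))/4² = 0 kN·m
Superposition: R_A = -134/15 kN, M_A = -43/15 kN·m, R_B = 44/15 kN, M_B = -8/15 kN·m

R_A = -134/15 kN, M_A = -43/15 kN·m, R_B = 44/15 kN, M_B = -8/15 kN·m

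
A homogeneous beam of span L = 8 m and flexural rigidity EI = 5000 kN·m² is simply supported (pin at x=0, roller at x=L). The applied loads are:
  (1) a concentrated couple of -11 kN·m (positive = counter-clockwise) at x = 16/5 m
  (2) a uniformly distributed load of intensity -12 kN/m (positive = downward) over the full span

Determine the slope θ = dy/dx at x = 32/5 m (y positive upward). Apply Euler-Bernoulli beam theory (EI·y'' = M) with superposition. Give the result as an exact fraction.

θ(32/5) = -9229/234375 rad

Load 1 — applied couple M₀=-11 kN·m at a=16/5 m (b=L-a=24/5):
  θ_1 = (M₀x²/(2L)-M₀(x-a)+C₁)/EI  [x>a] with C₁=M₀(3b²-L²)/(6L)=-88/75 = ((-11)·(32/5)²/(2·8)-(-11)·((32/5)-(16/5))+(-88/75))/5000 = 11/9375 rad
Load 2 — uniform load w=-12 kN/m over full span:
  θ_2 = -w(L³-6Lx²+4x³)/(24EI) = -(-12)·(8³-6·8·(32/5)²+4·(32/5)³)/(24·5000) = -3168/78125 rad
Superposition: θ = Σ θ_i = -9229/234375 rad ≈ -0.039377 rad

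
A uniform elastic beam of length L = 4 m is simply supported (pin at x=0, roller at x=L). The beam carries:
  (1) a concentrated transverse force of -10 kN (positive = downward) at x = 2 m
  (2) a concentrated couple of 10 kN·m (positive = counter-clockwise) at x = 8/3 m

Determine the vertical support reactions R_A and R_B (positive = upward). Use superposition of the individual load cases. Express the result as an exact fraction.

Load 1 — point force P=-10 kN at a=2 m (b=L-a=2):
  R_A = Pb/L = (-10)·2/4 = -5 kN
  R_B = Pa/L = (-10)·2/4 = -5 kN
Load 2 — applied couple M₀=10 kN·m at a=8/3 m (b=L-a=4/3):
  R_A = M₀/L = 10/4 = 5/2 kN
  R_B = -M₀/L = -10/4 = -5/2 kN
Superposition: R_A = -5/2 kN, R_B = -15/2 kN

R_A = -5/2 kN, R_B = -15/2 kN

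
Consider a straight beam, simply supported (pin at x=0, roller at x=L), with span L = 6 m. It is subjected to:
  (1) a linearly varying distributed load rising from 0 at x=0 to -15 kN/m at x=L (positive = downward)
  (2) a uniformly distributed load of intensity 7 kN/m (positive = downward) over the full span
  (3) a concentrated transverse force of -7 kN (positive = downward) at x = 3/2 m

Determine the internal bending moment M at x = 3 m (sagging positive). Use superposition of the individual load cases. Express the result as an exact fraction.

M(3) = -15/2 kN·m

Load 1 — triangular load w₀=-15 kN/m (0→w₀ over full span):
  M_1 = w₀Lx/6 - w₀x³/(6L) = (-15)·6·3/6 - (-15)·3³/(6·6) = -135/4 kN·m
Load 2 — uniform load w=7 kN/m over full span:
  M_2 = wx(L-x)/2 = 7·3·(6-3)/2 = 63/2 kN·m
Load 3 — point force P=-7 kN at a=3/2 m (b=L-a=9/2):
  M_3 = Pa(L-x)/L  [x>a] = (-7)·(3/2)·(6-3)/6 = -21/4 kN·m
Superposition: M = Σ M_i = -15/2 kN·m ≈ -7.500000 kN·m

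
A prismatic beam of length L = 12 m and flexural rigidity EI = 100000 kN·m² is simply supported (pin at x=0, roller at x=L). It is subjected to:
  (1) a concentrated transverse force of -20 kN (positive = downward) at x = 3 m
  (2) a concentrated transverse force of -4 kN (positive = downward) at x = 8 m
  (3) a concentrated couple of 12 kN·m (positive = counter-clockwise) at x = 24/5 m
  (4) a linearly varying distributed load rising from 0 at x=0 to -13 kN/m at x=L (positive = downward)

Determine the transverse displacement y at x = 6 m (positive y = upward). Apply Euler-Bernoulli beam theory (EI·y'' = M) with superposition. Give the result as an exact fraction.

Load 1 — point force P=-20 kN at a=3 m (b=L-a=9):
  y_1 = -Pa(L-x)(2Lx-a²-x²)/(6LEI)  [x>a] = -(-20)·3·(12-6)·(2·12·6-3²-6²)/(6·12·100000) = 99/20000 m
Load 2 — point force P=-4 kN at a=8 m (b=L-a=4):
  y_2 = -Pbx(L²-b²-x²)/(6LEI)  [x≤a] = -(-4)·4·6·(12²-4²-6²)/(6·12·100000) = 23/18750 m
Load 3 — applied couple M₀=12 kN·m at a=24/5 m (b=L-a=36/5):
  y_3 = (M₀x³/(6L)-M₀(x-a)²/2+C₁x)/EI  [x>a] with C₁=M₀(3b²-L²)/(6L)=48/25 = (12·6³/(6·12)-12·(6-(24/5))²/2+(48/25)·6)/100000 = 243/625000 m
Load 4 — triangular load w₀=-13 kN/m (0→w₀ over full span):
  y_4 = -w₀x(7L⁴-10L²x²+3x⁴)/(360LEI) = -(-13)·6·(7·12⁴-10·12²·6²+3·6⁴)/(360·12·100000) = 351/20000 m
Superposition: y = Σ y_i = 90433/3750000 m ≈ 0.024115 m

y(6) = 90433/3750000 m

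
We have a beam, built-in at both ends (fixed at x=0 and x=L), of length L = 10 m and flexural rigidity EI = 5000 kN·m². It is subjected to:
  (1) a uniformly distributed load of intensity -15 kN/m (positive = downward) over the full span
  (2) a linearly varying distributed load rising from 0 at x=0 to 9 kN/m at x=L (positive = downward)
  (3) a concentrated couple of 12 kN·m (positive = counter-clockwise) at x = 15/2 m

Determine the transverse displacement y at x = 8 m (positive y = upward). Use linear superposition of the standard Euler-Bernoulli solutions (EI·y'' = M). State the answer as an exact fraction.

Load 1 — uniform load w=-15 kN/m over full span:
  y_1 = -wx²(L-x)²/(24EI) = -(-15)·8²·(10-8)²/(24·5000) = 4/125 m
Load 2 — triangular load w₀=9 kN/m (0→w₀ over full span):
  y_2 = -w₀x²(L-x)²(x+2L)/(120LEI) = -9·8²·(10-8)²·(8+2·10)/(120·10·5000) = -168/15625 m
Load 3 — applied couple M₀=12 kN·m at a=15/2 m (b=L-a=5/2):
  y_3 = (R_Ax³/6 - M_Ax²/2 - M₀(x-a)²/2)/EI  [x>a] with R_A=27/20, M_A=15/4 = ((27/20)·8³/6 - (15/4)·8²/2 - 12·(8-(15/2))²/2)/5000 = -63/50000 m
Superposition: y = Σ y_i = 4997/250000 m ≈ 0.019988 m

y(8) = 4997/250000 m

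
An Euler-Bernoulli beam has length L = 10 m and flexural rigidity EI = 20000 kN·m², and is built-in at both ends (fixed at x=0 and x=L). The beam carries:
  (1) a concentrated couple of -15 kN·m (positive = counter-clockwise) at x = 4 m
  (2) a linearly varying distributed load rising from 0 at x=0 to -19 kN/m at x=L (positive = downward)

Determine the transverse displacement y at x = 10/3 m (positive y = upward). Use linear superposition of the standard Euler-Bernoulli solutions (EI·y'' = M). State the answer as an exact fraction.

y(10/3) = 13057/1458000 m

Load 1 — applied couple M₀=-15 kN·m at a=4 m (b=L-a=6):
  y_1 = (R_Ax³/6 - M_Ax²/2)/EI  [x≤a] with R_A=-54/25, M_A=-9/5 = ((-54/25)·(10/3)³/6 - (-9/5)·(10/3)²/2)/20000 = -1/6000 m
Load 2 — triangular load w₀=-19 kN/m (0→w₀ over full span):
  y_2 = -w₀x²(L-x)²(x+2L)/(120LEI) = -(-19)·(10/3)²·(10-(10/3))²·((10/3)+2·10)/(120·10·20000) = 133/14580 m
Superposition: y = Σ y_i = 13057/1458000 m ≈ 0.008955 m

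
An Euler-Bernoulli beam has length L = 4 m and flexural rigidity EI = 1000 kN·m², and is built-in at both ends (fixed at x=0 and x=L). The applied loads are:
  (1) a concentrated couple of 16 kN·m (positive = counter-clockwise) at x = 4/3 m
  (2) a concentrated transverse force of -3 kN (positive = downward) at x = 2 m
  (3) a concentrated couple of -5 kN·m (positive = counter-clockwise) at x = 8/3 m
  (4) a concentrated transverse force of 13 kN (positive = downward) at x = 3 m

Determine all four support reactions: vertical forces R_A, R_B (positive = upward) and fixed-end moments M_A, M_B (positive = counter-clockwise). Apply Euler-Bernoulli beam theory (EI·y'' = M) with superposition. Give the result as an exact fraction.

Load 1 — applied couple M₀=16 kN·m at a=4/3 m (b=L-a=8/3):
  R_A = 6M₀ab/L³ = 6·16·(4/3)·(8/3)/4³ = 16/3 kN
  M_A = M₀b(2a-b)/L² = 16·(8/3)·(2·(4/3)-(8/3))/4² = 0 kN·m
  R_B = -6M₀ab/L³ = -6·16·(4/3)·(8/3)/4³ = -16/3 kN
  M_B = M₀a(2b-a)/L² = 16·(4/3)·(2·(8/3)-(4/3))/4² = 16/3 kN·m
Load 2 — point force P=-3 kN at a=2 m (b=L-a=2):
  R_A = Pb²(3a+b)/L³ = (-3)·2²·(3·2+2)/4³ = -3/2 kN
  M_A = Pab²/L² = (-3)·2·2²/4² = -3/2 kN·m
  R_B = Pa²(a+3b)/L³ = (-3)·2²·(2+3·2)/4³ = -3/2 kN
  M_B = -Pa²b/L² = -(-3)·2²·2/4² = 3/2 kN·m
Load 3 — applied couple M₀=-5 kN·m at a=8/3 m (b=L-a=4/3):
  R_A = 6M₀ab/L³ = 6·(-5)·(8/3)·(4/3)/4³ = -5/3 kN
  M_A = M₀b(2a-b)/L² = (-5)·(4/3)·(2·(8/3)-(4/3))/4² = -5/3 kN·m
  R_B = -6M₀ab/L³ = -6·(-5)·(8/3)·(4/3)/4³ = 5/3 kN
  M_B = M₀a(2b-a)/L² = (-5)·(8/3)·(2·(4/3)-(8/3))/4² = 0 kN·m
Load 4 — point force P=13 kN at a=3 m (b=L-a=1):
  R_A = Pb²(3a+b)/L³ = 13·1²·(3·3+1)/4³ = 65/32 kN
  M_A = Pab²/L² = 13·3·1²/4² = 39/16 kN·m
  R_B = Pa²(a+3b)/L³ = 13·3²·(3+3·1)/4³ = 351/32 kN
  M_B = -Pa²b/L² = -13·3²·1/4² = -117/16 kN·m
Superposition: R_A = 403/96 kN, M_A = -35/48 kN·m, R_B = 557/96 kN, M_B = -23/48 kN·m

R_A = 403/96 kN, M_A = -35/48 kN·m, R_B = 557/96 kN, M_B = -23/48 kN·m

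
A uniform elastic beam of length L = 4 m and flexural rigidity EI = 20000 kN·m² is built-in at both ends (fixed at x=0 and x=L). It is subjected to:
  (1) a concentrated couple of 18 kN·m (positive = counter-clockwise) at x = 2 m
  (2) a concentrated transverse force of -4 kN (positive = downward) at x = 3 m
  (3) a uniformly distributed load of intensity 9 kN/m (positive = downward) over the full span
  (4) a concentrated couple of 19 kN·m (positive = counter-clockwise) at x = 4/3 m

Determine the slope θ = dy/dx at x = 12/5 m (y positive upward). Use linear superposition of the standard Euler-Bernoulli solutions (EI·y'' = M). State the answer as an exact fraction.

θ(12/5) = 161/1875000 rad

Load 1 — applied couple M₀=18 kN·m at a=2 m (b=L-a=2):
  θ_1 = (R_Ax²/2 - M_Ax - M₀(x-a))/EI  [x>a] with R_A=27/4, M_A=9/2 = ((27/4)·(12/5)²/2 - (9/2)·(12/5) - 18·((12/5)-2))/20000 = 9/125000 rad
Load 2 — point force P=-4 kN at a=3 m (b=L-a=1):
  θ_2 = -Pb²x(2aL-(3a+b)x)/(2L³EI)  [x≤a] = -(-4)·1²·(12/5)·(2·3·4-(3·3+1)·(12/5))/(2·4³·20000) = 0 rad
Load 3 — uniform load w=9 kN/m over full span:
  θ_3 = -wx(L-x)(L-2x)/(12EI) = -9·(12/5)·(4-(12/5))·(4-2·(12/5))/(12·20000) = 9/78125 rad
Load 4 — applied couple M₀=19 kN·m at a=4/3 m (b=L-a=8/3):
  θ_4 = (R_Ax²/2 - M_Ax - M₀(x-a))/EI  [x>a] with R_A=19/3, M_A=0 = ((19/3)·(12/5)²/2 - 0·(12/5) - 19·((12/5)-(4/3)))/20000 = -19/187500 rad
Superposition: θ = Σ θ_i = 161/1875000 rad ≈ 0.000086 rad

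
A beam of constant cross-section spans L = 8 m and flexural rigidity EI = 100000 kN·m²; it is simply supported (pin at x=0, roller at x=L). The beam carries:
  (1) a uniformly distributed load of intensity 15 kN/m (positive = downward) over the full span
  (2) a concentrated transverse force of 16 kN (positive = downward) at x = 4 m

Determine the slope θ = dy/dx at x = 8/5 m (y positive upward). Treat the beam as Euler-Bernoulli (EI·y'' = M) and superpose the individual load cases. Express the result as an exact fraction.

Load 1 — uniform load w=15 kN/m over full span:
  θ_1 = -w(L³-6Lx²+4x³)/(24EI) = -15·(8³-6·8·(8/5)²+4·(8/5)³)/(24·100000) = -198/78125 rad
Load 2 — point force P=16 kN at a=4 m (b=L-a=4):
  θ_2 = -Pb(L²-b²-3x²)/(6LEI)  [x≤a] = -16·4·(8²-4²-3·(8/5)²)/(6·8·100000) = -42/78125 rad
Superposition: θ = Σ θ_i = -48/15625 rad ≈ -0.003072 rad

θ(8/5) = -48/15625 rad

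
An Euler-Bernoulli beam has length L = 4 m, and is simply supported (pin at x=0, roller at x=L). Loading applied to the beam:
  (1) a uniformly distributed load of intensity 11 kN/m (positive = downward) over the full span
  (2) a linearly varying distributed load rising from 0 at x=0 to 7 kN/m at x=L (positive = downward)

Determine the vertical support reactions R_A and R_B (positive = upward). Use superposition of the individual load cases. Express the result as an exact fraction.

R_A = 80/3 kN, R_B = 94/3 kN

Load 1 — uniform load w=11 kN/m over full span:
  R_A = wL/2 = 11·4/2 = 22 kN
  R_B = wL/2 = 11·4/2 = 22 kN
Load 2 — triangular load w₀=7 kN/m (0→w₀ over full span):
  R_A = w₀L/6 = 7·4/6 = 14/3 kN
  R_B = w₀L/3 = 7·4/3 = 28/3 kN
Superposition: R_A = 80/3 kN, R_B = 94/3 kN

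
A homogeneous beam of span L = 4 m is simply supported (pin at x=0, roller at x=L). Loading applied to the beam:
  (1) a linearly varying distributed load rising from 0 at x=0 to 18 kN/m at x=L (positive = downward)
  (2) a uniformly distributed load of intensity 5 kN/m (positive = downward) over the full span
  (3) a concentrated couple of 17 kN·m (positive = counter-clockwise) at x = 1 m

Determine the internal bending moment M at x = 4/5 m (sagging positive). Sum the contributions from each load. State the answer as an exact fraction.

Load 1 — triangular load w₀=18 kN/m (0→w₀ over full span):
  M_1 = w₀Lx/6 - w₀x³/(6L) = 18·4·(4/5)/6 - 18·(4/5)³/(6·4) = 1152/125 kN·m
Load 2 — uniform load w=5 kN/m over full span:
  M_2 = wx(L-x)/2 = 5·(4/5)·(4-(4/5))/2 = 32/5 kN·m
Load 3 — applied couple M₀=17 kN·m at a=1 m (b=L-a=3):
  M_3 = M₀x/L  [x≤a] = 17·(4/5)/4 = 17/5 kN·m
Superposition: M = Σ M_i = 2377/125 kN·m ≈ 19.016000 kN·m

M(4/5) = 2377/125 kN·m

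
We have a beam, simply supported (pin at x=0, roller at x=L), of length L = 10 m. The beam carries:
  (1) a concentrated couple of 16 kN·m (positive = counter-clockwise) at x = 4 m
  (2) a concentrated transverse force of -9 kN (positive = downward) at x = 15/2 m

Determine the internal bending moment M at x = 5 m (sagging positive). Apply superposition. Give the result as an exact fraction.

M(5) = -77/4 kN·m

Load 1 — applied couple M₀=16 kN·m at a=4 m (b=L-a=6):
  M_1 = M₀x/L - M₀  [x>a] = 16·5/10 - 16 = -8 kN·m
Load 2 — point force P=-9 kN at a=15/2 m (b=L-a=5/2):
  M_2 = Pbx/L  [x≤a] = (-9)·(5/2)·5/10 = -45/4 kN·m
Superposition: M = Σ M_i = -77/4 kN·m ≈ -19.250000 kN·m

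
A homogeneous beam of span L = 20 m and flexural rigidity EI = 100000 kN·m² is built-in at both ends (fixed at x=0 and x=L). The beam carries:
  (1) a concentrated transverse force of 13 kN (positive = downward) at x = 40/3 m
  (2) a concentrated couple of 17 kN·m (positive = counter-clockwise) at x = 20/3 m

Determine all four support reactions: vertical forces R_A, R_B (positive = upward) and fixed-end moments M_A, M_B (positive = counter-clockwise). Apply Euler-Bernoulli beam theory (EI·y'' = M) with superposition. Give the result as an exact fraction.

R_A = 608/135 kN, M_A = 520/27 kN·m, R_B = 1147/135 kN, M_B = -887/27 kN·m

Load 1 — point force P=13 kN at a=40/3 m (b=L-a=20/3):
  R_A = Pb²(3a+b)/L³ = 13·(20/3)²·(3·(40/3)+(20/3))/20³ = 91/27 kN
  M_A = Pab²/L² = 13·(40/3)·(20/3)²/20² = 520/27 kN·m
  R_B = Pa²(a+3b)/L³ = 13·(40/3)²·((40/3)+3·(20/3))/20³ = 260/27 kN
  M_B = -Pa²b/L² = -13·(40/3)²·(20/3)/20² = -1040/27 kN·m
Load 2 — applied couple M₀=17 kN·m at a=20/3 m (b=L-a=40/3):
  R_A = 6M₀ab/L³ = 6·17·(20/3)·(40/3)/20³ = 17/15 kN
  M_A = M₀b(2a-b)/L² = 17·(40/3)·(2·(20/3)-(40/3))/20² = 0 kN·m
  R_B = -6M₀ab/L³ = -6·17·(20/3)·(40/3)/20³ = -17/15 kN
  M_B = M₀a(2b-a)/L² = 17·(20/3)·(2·(40/3)-(20/3))/20² = 17/3 kN·m
Superposition: R_A = 608/135 kN, M_A = 520/27 kN·m, R_B = 1147/135 kN, M_B = -887/27 kN·m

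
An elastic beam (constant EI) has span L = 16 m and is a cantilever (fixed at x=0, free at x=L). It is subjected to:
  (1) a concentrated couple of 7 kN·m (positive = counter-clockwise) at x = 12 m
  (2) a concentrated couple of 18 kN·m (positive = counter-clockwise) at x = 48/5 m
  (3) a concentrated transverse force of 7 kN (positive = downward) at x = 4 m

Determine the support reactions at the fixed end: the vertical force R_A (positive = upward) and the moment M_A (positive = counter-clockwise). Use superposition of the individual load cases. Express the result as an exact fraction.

Load 1 — applied couple M₀=7 kN·m at a=12 m (b=L-a=4):
  R_A = 0 kN
  M_A = -M₀ = -7 kN·m
Load 2 — applied couple M₀=18 kN·m at a=48/5 m (b=L-a=32/5):
  R_A = 0 kN
  M_A = -M₀ = -18 kN·m
Load 3 — point force P=7 kN at a=4 m (b=L-a=12):
  R_A = P = 7 kN
  M_A = Pa = 7·4 = 28 kN·m
Superposition: R_A = 7 kN, M_A = 3 kN·m

R_A = 7 kN, M_A = 3 kN·m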